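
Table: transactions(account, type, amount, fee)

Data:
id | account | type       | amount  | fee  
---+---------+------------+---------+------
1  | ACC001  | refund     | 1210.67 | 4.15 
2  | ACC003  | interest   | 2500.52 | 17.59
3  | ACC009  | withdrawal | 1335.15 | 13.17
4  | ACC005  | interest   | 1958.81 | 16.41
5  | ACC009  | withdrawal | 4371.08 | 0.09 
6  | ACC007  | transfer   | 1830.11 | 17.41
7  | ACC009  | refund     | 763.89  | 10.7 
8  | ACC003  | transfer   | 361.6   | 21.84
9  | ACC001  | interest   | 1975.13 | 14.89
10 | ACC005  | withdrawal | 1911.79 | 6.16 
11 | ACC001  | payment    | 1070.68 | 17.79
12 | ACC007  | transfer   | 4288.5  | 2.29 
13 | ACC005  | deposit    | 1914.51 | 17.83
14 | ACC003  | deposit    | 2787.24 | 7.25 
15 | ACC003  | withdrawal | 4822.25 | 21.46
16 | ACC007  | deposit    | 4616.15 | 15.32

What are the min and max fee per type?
SELECT type, MIN(fee), MAX(fee)
FROM transactions
GROUP BY type

Result:
  deposit: min=7.25, max=17.83
  interest: min=14.89, max=17.59
  payment: min=17.79, max=17.79
  refund: min=4.15, max=10.70
  transfer: min=2.29, max=21.84
  withdrawal: min=0.09, max=21.46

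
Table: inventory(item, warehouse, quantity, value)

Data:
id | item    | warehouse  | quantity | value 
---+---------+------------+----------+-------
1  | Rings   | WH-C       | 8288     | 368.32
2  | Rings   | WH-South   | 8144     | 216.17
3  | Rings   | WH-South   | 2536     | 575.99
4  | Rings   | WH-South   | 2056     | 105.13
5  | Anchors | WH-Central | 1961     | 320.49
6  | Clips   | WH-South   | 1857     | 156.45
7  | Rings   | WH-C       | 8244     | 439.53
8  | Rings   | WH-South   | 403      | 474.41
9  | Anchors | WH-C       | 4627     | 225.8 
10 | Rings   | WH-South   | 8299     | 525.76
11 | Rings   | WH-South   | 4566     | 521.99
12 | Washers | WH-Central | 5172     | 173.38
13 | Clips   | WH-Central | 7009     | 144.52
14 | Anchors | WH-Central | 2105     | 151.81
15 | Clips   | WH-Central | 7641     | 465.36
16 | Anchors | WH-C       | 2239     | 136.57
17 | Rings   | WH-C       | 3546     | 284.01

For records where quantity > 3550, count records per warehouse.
SELECT warehouse, COUNT(*)
FROM inventory
WHERE quantity > 3550
GROUP BY warehouse

Note: WHERE filters rows before grouping.

Result:
  WH-C: 3
  WH-Central: 3
  WH-South: 3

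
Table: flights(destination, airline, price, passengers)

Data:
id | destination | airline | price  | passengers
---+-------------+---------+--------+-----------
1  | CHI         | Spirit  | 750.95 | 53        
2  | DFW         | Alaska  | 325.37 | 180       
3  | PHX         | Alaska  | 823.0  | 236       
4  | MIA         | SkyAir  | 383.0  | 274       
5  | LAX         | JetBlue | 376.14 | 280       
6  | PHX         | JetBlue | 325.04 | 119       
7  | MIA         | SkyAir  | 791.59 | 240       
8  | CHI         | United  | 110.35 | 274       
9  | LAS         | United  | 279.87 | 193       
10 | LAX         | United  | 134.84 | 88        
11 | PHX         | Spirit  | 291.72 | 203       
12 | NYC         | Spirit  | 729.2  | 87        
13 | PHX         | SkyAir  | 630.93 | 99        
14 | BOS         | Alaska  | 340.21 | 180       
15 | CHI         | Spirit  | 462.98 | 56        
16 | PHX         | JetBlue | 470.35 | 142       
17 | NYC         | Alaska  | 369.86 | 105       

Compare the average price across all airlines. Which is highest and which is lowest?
SELECT airline, AVG(price)
FROM flights
GROUP BY airline
ORDER BY AVG(price)

All groups:
  United: 175.02
  JetBlue: 390.51
  Alaska: 464.61
  Spirit: 558.71
  SkyAir: 601.84

Highest: SkyAir (601.84)
Lowest: United (175.02)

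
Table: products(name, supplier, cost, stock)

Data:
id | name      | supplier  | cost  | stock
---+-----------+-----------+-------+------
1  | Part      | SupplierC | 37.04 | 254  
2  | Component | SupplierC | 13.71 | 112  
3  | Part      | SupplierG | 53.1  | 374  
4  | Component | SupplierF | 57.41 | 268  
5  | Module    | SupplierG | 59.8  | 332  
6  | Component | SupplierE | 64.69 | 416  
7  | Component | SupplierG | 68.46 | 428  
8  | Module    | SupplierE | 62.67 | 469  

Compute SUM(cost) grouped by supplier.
SELECT supplier, SUM(cost) as result
FROM products
GROUP BY supplier

Result:
  SupplierC: 50.75
  SupplierE: 127.36
  SupplierF: 57.41
  SupplierG: 181.36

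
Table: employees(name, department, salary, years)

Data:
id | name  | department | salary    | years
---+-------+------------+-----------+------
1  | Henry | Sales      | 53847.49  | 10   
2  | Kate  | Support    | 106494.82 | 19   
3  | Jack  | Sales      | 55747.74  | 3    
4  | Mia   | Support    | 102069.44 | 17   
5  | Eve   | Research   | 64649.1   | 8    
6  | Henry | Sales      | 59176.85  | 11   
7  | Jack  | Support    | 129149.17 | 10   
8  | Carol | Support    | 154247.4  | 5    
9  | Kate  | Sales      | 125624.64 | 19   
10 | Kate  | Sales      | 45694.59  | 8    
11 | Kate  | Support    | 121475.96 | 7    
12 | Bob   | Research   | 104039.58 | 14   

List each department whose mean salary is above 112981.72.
SELECT department, AVG(salary)
FROM employees
GROUP BY department
HAVING AVG(salary) > 112981.72

Result:
  Support: avg=122687.36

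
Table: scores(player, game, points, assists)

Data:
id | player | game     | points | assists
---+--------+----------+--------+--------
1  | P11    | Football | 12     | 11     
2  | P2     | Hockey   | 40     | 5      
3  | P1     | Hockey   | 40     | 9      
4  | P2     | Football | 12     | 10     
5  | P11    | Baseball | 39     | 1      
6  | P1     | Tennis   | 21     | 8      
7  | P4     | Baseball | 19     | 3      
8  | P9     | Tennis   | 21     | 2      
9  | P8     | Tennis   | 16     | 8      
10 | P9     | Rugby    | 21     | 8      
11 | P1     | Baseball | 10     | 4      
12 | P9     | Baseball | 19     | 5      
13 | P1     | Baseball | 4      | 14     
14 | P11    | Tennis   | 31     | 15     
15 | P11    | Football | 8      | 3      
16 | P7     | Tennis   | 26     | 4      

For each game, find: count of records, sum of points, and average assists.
SELECT game,
       COUNT(*) as cnt,
       SUM(points) as total_points,
       AVG(assists) as avg_assists
FROM scores
GROUP BY game

Result:
  Baseball: 5 records, 91 total points, 5.40 avg assists
  Football: 3 records, 32 total points, 8.00 avg assists
  Hockey: 2 records, 80 total points, 7.00 avg assists
  Rugby: 1 records, 21 total points, 8.00 avg assists
  Tennis: 5 records, 115 total points, 7.40 avg assists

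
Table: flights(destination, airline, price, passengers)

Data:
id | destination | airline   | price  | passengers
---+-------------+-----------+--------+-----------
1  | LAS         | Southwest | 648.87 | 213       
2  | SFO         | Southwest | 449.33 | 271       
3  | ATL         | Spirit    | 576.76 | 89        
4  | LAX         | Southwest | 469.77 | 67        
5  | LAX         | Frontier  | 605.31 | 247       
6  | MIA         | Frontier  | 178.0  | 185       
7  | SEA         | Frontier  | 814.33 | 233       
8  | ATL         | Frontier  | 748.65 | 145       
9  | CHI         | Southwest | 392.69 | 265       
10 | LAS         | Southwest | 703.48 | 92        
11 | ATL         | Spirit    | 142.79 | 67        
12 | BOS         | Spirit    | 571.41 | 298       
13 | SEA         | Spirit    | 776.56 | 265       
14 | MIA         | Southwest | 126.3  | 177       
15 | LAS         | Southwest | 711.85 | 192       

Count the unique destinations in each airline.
SELECT airline, COUNT(DISTINCT destination)
FROM flights
GROUP BY airline

Result:
  Frontier: 4 distinct
  Southwest: 5 distinct
  Spirit: 3 distinct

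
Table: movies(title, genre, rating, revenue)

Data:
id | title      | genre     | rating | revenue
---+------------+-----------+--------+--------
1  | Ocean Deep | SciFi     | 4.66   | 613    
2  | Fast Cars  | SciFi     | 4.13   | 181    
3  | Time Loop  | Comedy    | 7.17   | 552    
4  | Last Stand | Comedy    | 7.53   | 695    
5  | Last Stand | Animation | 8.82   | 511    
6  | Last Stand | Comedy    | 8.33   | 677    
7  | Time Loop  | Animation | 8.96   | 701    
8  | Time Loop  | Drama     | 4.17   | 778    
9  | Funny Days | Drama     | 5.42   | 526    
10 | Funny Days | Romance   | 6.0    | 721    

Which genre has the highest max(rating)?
SELECT genre, MAX(rating) as val
FROM movies
GROUP BY genre
ORDER BY val DESC
LIMIT 1

Result: Animation with max(rating) = 8.96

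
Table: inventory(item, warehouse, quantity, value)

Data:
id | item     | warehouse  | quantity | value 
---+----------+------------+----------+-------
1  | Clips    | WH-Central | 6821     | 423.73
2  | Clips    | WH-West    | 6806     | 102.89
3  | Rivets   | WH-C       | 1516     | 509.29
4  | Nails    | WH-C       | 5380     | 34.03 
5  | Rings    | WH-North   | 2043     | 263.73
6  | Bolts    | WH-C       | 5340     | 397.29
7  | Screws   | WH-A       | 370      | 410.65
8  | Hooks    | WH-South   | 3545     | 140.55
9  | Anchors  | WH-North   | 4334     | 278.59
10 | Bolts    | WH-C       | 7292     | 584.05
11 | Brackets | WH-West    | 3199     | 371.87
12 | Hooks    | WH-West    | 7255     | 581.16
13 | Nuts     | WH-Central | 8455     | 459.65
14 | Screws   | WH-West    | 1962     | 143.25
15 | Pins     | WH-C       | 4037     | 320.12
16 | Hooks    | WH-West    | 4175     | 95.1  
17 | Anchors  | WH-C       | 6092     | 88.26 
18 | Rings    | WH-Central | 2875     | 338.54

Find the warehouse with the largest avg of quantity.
SELECT warehouse, AVG(quantity) as val
FROM inventory
GROUP BY warehouse
ORDER BY val DESC
LIMIT 1

Result: WH-Central with avg(quantity) = 6050.33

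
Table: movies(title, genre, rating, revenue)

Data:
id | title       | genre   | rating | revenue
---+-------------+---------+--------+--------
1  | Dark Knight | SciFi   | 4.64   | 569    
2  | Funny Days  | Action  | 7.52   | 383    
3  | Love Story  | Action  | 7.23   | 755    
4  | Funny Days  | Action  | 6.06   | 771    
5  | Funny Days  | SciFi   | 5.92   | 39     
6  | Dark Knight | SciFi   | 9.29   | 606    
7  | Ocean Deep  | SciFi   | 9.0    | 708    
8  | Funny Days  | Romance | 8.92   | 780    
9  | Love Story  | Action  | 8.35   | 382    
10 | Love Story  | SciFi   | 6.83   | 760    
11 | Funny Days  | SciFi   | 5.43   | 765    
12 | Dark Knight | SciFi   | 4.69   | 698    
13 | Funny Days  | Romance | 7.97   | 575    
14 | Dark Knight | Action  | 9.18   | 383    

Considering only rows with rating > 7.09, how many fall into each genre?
SELECT genre, COUNT(*)
FROM movies
WHERE rating > 7.09
GROUP BY genre

Note: WHERE filters rows before grouping.

Result:
  Action: 4
  Romance: 2
  SciFi: 2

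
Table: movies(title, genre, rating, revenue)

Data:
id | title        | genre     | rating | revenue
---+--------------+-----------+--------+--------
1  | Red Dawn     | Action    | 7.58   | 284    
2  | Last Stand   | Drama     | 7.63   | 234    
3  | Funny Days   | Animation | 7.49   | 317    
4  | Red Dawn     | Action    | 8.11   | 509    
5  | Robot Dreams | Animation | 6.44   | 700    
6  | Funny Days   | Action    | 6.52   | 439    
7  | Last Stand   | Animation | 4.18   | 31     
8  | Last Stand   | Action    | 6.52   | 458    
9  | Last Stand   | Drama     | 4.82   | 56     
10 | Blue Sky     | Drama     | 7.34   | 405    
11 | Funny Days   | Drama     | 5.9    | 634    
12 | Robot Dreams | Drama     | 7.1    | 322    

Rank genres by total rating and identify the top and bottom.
SELECT genre, SUM(rating)
FROM movies
GROUP BY genre
ORDER BY SUM(rating)

All groups:
  Animation: 18.11
  Action: 28.73
  Drama: 32.79

Highest: Drama (32.79)
Lowest: Animation (18.11)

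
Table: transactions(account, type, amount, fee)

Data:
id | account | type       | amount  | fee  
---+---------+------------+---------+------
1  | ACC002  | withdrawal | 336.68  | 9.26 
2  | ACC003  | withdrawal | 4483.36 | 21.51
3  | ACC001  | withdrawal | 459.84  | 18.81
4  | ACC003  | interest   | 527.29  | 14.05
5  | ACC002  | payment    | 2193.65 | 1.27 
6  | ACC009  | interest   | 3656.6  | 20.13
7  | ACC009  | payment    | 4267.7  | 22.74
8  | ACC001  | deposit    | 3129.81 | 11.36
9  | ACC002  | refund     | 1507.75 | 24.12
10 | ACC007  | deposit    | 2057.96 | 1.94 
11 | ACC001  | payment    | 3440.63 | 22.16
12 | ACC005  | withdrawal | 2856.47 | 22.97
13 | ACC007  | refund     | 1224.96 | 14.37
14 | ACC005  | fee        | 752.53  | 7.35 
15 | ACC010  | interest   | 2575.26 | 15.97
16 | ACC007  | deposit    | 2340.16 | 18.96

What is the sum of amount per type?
SELECT type, SUM(amount) as result
FROM transactions
GROUP BY type

Result:
  deposit: 7527.93
  fee: 752.53
  interest: 6759.15
  payment: 9901.98
  refund: 2732.71
  withdrawal: 8136.35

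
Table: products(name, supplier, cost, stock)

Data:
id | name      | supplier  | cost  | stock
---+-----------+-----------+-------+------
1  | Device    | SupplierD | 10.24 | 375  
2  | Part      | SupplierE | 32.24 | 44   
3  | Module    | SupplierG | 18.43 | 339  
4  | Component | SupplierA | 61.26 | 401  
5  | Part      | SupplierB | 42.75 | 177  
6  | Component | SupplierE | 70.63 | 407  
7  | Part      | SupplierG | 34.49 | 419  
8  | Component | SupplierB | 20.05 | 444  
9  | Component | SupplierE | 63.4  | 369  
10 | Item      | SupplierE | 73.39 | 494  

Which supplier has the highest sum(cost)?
SELECT supplier, SUM(cost) as val
FROM products
GROUP BY supplier
ORDER BY val DESC
LIMIT 1

Result: SupplierE with sum(cost) = 239.66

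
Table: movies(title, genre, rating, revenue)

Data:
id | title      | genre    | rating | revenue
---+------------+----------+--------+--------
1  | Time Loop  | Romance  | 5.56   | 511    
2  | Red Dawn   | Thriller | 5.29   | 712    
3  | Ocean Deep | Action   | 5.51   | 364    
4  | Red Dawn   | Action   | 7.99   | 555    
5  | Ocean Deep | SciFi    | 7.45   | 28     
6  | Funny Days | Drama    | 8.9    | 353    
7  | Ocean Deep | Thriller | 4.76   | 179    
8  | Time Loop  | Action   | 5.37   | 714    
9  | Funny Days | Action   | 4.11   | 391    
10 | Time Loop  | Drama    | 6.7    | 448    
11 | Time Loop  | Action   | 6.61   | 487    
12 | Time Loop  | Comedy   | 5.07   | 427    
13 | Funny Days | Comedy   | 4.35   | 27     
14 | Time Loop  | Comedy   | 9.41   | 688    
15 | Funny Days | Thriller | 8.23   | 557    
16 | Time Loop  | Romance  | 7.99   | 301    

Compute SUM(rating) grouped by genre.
SELECT genre, SUM(rating) as result
FROM movies
GROUP BY genre

Result:
  Action: 29.59
  Comedy: 18.83
  Drama: 15.60
  Romance: 13.55
  SciFi: 7.45
  Thriller: 18.28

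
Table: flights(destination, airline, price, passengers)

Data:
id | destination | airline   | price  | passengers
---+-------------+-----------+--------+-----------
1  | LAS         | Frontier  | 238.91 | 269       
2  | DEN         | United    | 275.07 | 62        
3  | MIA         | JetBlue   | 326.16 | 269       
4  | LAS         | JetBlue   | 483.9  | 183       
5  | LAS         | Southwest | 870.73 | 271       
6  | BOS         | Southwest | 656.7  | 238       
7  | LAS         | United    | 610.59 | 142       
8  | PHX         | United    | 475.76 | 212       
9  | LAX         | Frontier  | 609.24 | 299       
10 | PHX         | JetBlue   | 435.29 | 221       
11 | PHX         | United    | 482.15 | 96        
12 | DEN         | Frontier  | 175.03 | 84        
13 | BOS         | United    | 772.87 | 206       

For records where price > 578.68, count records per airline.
SELECT airline, COUNT(*)
FROM flights
WHERE price > 578.68
GROUP BY airline

Note: WHERE filters rows before grouping.

Result:
  Frontier: 1
  Southwest: 2
  United: 2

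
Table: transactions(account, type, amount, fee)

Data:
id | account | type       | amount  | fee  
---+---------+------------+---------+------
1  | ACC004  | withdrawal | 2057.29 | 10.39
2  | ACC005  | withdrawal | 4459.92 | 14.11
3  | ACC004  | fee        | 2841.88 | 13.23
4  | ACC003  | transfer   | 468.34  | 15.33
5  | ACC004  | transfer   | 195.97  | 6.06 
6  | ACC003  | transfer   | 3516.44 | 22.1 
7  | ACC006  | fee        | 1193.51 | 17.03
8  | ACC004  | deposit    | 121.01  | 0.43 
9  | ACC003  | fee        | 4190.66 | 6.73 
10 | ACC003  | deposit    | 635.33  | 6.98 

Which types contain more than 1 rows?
SELECT type, COUNT(*) as cnt
FROM transactions
GROUP BY type
HAVING COUNT(*) > 1

Result:
  deposit: 2
  fee: 3
  transfer: 3
  withdrawal: 2

Note: HAVING filters groups after aggregation, WHERE filters rows before.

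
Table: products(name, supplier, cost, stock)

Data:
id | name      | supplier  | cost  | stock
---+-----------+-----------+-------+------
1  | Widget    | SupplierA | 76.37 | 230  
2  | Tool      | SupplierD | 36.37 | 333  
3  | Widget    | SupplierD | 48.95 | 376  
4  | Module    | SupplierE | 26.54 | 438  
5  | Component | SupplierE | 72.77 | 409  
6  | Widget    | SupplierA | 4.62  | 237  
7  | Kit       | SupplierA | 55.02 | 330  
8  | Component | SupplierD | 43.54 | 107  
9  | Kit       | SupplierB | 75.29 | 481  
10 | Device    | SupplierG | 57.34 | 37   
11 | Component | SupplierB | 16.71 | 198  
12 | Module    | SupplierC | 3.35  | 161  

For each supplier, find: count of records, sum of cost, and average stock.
SELECT supplier,
       COUNT(*) as cnt,
       SUM(cost) as total_cost,
       AVG(stock) as avg_stock
FROM products
GROUP BY supplier

Result:
  SupplierA: 3 records, 136.01 total cost, 265.67 avg stock
  SupplierB: 2 records, 92.00 total cost, 339.50 avg stock
  SupplierC: 1 records, 3.35 total cost, 161.00 avg stock
  SupplierD: 3 records, 128.86 total cost, 272.00 avg stock
  SupplierE: 2 records, 99.31 total cost, 423.50 avg stock
  SupplierG: 1 records, 57.34 total cost, 37.00 avg stock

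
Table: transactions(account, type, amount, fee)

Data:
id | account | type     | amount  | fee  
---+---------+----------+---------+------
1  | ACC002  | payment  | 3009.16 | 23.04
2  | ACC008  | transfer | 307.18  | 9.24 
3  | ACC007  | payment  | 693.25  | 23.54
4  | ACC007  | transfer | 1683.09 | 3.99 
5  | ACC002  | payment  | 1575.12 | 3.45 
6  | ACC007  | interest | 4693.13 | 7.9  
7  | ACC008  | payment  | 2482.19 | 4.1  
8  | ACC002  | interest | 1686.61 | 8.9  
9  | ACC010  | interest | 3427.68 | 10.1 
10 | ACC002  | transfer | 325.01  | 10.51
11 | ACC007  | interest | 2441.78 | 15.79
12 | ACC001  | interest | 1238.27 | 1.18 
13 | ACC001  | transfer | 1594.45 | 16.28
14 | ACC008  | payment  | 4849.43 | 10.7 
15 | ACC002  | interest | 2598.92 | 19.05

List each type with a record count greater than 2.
SELECT type, COUNT(*) as cnt
FROM transactions
GROUP BY type
HAVING COUNT(*) > 2

Result:
  interest: 6
  payment: 5
  transfer: 4

Note: HAVING filters groups after aggregation, WHERE filters rows before.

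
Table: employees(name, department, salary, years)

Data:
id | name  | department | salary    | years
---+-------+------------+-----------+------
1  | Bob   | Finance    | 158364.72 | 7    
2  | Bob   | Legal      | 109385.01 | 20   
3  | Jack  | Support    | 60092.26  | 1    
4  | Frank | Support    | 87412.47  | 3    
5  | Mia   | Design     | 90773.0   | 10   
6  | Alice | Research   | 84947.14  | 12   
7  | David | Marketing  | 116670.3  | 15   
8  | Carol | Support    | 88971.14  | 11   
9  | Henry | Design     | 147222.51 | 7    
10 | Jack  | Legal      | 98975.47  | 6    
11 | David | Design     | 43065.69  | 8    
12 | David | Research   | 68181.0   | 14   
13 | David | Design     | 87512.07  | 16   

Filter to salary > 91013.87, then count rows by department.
SELECT department, COUNT(*)
FROM employees
WHERE salary > 91013.87
GROUP BY department

Note: WHERE filters rows before grouping.

Result:
  Design: 1
  Finance: 1
  Legal: 2
  Marketing: 1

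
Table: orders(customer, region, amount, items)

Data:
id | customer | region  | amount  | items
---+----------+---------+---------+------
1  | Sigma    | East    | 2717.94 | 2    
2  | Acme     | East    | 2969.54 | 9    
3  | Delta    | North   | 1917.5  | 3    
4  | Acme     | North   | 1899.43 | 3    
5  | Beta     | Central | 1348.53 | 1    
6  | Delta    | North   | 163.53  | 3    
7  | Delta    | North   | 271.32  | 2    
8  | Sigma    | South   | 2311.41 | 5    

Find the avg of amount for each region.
SELECT region, AVG(amount) as result
FROM orders
GROUP BY region

Result:
  Central: 1348.53
  East: 2843.74
  North: 1062.95
  South: 2311.41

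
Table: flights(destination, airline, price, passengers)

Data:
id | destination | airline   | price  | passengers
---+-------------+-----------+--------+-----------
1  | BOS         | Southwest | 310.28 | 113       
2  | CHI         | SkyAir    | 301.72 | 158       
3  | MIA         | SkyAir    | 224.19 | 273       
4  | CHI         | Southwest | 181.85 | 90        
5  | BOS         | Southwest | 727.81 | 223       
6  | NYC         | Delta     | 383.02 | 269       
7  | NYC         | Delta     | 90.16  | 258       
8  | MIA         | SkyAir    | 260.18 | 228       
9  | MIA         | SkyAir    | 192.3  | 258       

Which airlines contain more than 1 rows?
SELECT airline, COUNT(*) as cnt
FROM flights
GROUP BY airline
HAVING COUNT(*) > 1

Result:
  Delta: 2
  SkyAir: 4
  Southwest: 3

Note: HAVING filters groups after aggregation, WHERE filters rows before.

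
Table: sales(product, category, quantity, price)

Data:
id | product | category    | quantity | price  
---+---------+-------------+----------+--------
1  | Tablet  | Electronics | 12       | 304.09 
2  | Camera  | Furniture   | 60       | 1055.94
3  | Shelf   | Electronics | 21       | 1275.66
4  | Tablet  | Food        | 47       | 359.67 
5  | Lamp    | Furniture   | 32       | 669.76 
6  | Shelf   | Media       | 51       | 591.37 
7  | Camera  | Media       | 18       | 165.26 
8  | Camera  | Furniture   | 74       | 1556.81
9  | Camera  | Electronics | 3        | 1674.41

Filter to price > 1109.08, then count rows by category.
SELECT category, COUNT(*)
FROM sales
WHERE price > 1109.08
GROUP BY category

Note: WHERE filters rows before grouping.

Result:
  Electronics: 2
  Furniture: 1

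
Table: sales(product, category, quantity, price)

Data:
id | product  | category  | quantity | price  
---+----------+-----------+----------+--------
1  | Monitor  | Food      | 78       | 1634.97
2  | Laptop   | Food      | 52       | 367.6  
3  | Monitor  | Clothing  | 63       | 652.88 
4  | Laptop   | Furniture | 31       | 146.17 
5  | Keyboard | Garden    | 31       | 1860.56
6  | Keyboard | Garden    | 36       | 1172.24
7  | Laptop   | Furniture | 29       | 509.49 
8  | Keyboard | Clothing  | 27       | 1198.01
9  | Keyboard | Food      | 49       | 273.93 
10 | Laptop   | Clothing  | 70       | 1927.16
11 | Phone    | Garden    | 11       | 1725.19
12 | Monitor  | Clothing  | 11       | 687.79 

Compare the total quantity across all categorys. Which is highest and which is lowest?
SELECT category, SUM(quantity)
FROM sales
GROUP BY category
ORDER BY SUM(quantity)

All groups:
  Furniture: 60
  Garden: 78
  Clothing: 171
  Food: 179

Highest: Food (179)
Lowest: Furniture (60)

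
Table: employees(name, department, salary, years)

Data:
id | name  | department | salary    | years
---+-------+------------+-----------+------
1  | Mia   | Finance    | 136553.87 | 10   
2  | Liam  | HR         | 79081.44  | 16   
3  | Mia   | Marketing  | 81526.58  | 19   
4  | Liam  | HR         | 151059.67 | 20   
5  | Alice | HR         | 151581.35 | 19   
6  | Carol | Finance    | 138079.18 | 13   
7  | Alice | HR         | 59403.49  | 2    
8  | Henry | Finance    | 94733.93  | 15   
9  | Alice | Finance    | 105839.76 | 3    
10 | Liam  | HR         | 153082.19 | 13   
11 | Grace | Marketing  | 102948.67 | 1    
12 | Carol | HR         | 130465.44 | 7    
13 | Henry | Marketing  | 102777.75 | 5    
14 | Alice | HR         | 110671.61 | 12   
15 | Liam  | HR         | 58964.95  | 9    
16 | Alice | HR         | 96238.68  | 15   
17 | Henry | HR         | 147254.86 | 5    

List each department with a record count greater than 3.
SELECT department, COUNT(*) as cnt
FROM employees
GROUP BY department
HAVING COUNT(*) > 3

Result:
  Finance: 4
  HR: 10

Note: HAVING filters groups after aggregation, WHERE filters rows before.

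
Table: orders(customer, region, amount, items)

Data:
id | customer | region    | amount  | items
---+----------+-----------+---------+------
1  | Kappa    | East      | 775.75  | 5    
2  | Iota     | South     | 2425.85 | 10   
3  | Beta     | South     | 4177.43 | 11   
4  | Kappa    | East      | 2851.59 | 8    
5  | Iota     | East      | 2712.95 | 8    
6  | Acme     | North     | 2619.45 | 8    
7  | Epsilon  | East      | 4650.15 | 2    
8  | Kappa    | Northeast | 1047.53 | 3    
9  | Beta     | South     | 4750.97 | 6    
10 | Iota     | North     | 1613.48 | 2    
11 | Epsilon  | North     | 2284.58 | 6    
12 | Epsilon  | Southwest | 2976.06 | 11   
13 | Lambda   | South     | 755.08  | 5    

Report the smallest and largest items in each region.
SELECT region, MIN(items), MAX(items)
FROM orders
GROUP BY region

Result:
  East: min=2, max=8
  North: min=2, max=8
  Northeast: min=3, max=3
  South: min=5, max=11
  Southwest: min=11, max=11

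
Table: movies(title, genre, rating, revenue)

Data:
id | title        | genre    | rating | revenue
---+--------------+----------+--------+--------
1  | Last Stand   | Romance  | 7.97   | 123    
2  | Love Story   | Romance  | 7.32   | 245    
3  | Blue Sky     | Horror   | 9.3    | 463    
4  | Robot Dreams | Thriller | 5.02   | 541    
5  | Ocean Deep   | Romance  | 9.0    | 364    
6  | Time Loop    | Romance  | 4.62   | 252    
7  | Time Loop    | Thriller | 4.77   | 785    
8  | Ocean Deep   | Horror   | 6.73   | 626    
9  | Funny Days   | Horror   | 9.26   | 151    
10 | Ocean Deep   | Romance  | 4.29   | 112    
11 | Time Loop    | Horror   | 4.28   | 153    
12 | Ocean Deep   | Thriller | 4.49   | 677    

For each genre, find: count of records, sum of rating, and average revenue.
SELECT genre,
       COUNT(*) as cnt,
       SUM(rating) as total_rating,
       AVG(revenue) as avg_revenue
FROM movies
GROUP BY genre

Result:
  Horror: 4 records, 29.57 total rating, 348.25 avg revenue
  Romance: 5 records, 33.20 total rating, 219.20 avg revenue
  Thriller: 3 records, 14.28 total rating, 667.67 avg revenue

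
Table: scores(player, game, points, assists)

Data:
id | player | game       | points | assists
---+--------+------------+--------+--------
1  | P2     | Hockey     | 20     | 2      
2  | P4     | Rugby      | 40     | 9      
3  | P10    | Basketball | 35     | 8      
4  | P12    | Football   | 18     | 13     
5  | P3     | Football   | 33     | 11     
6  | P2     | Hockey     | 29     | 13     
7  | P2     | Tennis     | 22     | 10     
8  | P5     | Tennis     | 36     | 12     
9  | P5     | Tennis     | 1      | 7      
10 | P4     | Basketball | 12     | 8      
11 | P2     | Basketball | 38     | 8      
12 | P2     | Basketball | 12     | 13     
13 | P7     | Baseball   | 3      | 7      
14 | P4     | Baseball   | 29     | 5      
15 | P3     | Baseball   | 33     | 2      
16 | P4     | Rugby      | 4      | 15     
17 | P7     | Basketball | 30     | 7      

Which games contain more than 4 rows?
SELECT game, COUNT(*) as cnt
FROM scores
GROUP BY game
HAVING COUNT(*) > 4

Result:
  Basketball: 5

Note: HAVING filters groups after aggregation, WHERE filters rows before.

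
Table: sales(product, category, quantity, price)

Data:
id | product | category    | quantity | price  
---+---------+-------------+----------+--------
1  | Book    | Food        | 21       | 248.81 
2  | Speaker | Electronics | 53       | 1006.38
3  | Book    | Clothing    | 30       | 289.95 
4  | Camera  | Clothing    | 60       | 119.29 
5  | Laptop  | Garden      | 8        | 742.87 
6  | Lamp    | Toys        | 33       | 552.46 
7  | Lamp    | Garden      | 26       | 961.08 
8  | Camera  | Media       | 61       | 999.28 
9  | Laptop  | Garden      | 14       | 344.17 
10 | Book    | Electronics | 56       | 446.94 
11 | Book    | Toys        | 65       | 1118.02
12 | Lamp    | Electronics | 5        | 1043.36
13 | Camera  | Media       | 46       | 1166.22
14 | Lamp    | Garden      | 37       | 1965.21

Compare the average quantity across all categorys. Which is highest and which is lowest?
SELECT category, AVG(quantity)
FROM sales
GROUP BY category
ORDER BY AVG(quantity)

All groups:
  Food: 21.00
  Garden: 21.25
  Electronics: 38.00
  Clothing: 45.00
  Toys: 49.00
  Media: 53.50

Highest: Media (53.50)
Lowest: Food (21.00)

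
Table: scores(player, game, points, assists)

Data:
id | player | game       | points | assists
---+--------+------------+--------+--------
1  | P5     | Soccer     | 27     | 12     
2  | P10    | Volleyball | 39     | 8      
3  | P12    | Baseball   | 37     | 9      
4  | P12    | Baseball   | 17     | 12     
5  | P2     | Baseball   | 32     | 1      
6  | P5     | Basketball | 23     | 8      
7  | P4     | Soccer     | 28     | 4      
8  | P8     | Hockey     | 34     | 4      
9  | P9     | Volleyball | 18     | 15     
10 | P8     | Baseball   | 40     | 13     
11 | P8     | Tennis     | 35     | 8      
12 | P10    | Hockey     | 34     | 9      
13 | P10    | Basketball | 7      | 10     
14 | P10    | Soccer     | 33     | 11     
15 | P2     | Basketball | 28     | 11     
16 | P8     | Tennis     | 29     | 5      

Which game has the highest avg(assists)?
SELECT game, AVG(assists) as val
FROM scores
GROUP BY game
ORDER BY val DESC
LIMIT 1

Result: Volleyball with avg(assists) = 11.50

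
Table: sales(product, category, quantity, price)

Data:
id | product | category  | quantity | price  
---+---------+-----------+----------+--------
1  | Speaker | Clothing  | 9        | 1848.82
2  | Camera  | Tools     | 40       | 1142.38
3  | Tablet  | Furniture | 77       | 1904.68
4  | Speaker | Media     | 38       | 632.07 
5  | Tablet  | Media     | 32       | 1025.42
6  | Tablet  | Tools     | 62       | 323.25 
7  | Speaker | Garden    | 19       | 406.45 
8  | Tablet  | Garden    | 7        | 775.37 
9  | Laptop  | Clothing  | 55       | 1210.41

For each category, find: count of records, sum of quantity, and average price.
SELECT category,
       COUNT(*) as cnt,
       SUM(quantity) as total_quantity,
       AVG(price) as avg_price
FROM sales
GROUP BY category

Result:
  Clothing: 2 records, 64 total quantity, 1529.62 avg price
  Furniture: 1 records, 77 total quantity, 1904.68 avg price
  Garden: 2 records, 26 total quantity, 590.91 avg price
  Media: 2 records, 70 total quantity, 828.75 avg price
  Tools: 2 records, 102 total quantity, 732.82 avg price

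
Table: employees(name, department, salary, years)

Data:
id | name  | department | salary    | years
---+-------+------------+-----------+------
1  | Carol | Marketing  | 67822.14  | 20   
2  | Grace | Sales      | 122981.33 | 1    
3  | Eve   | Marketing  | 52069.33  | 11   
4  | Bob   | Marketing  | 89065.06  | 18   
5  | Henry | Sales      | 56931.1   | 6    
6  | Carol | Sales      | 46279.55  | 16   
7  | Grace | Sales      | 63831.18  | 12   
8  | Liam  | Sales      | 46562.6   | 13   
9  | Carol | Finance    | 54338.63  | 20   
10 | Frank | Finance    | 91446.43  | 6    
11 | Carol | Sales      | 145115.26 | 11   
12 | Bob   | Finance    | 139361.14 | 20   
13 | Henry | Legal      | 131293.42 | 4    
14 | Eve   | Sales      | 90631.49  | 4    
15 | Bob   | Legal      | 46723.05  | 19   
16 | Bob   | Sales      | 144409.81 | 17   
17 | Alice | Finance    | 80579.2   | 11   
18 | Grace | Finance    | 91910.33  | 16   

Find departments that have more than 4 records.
SELECT department, COUNT(*) as cnt
FROM employees
GROUP BY department
HAVING COUNT(*) > 4

Result:
  Finance: 5
  Sales: 8

Note: HAVING filters groups after aggregation, WHERE filters rows before.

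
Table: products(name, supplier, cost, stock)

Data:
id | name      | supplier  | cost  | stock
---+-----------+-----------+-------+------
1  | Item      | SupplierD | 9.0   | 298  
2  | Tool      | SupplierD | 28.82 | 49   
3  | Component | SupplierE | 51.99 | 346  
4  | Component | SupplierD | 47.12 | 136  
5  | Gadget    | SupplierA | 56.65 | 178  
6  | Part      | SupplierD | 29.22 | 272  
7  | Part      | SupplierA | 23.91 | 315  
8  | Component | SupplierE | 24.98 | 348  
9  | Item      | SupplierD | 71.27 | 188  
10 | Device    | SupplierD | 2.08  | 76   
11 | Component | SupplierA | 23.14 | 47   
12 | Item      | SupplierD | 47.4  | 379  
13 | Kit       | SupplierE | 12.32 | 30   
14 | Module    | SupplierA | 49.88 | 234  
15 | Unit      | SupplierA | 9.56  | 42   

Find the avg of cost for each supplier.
SELECT supplier, AVG(cost) as result
FROM products
GROUP BY supplier

Result:
  SupplierA: 32.63
  SupplierD: 33.56
  SupplierE: 29.76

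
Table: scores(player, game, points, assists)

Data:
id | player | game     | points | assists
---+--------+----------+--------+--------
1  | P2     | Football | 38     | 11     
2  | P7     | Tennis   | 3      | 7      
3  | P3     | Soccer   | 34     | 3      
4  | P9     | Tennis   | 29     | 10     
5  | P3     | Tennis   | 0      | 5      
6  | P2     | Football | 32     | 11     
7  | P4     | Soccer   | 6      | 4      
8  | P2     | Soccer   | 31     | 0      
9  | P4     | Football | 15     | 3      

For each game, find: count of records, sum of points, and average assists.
SELECT game,
       COUNT(*) as cnt,
       SUM(points) as total_points,
       AVG(assists) as avg_assists
FROM scores
GROUP BY game

Result:
  Football: 3 records, 85 total points, 8.33 avg assists
  Soccer: 3 records, 71 total points, 2.33 avg assists
  Tennis: 3 records, 32 total points, 7.33 avg assists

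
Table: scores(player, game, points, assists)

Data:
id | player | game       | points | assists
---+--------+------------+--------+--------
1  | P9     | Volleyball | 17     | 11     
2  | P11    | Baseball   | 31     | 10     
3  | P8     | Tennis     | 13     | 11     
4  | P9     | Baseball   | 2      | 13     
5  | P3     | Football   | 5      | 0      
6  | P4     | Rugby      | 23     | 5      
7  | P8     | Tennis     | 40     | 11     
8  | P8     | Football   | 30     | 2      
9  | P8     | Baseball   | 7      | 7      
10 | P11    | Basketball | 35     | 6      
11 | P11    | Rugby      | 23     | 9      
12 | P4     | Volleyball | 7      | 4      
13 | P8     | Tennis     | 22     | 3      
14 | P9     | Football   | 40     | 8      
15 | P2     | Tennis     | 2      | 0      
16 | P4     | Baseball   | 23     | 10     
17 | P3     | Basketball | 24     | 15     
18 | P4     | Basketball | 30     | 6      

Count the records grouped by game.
SELECT game, COUNT(*) as count
FROM scores
GROUP BY game

Result:
  Baseball: 4
  Basketball: 3
  Football: 3
  Rugby: 2
  Tennis: 4
  Volleyball: 2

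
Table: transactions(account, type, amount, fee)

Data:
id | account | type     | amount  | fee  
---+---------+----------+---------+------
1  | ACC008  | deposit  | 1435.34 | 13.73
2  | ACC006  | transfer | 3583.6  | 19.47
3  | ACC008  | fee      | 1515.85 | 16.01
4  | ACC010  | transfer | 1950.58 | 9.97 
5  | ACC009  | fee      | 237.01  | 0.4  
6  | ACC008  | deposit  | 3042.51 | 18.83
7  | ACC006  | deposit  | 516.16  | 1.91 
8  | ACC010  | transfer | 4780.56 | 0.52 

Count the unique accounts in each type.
SELECT type, COUNT(DISTINCT account)
FROM transactions
GROUP BY type

Result:
  deposit: 2 distinct
  fee: 2 distinct
  transfer: 2 distinct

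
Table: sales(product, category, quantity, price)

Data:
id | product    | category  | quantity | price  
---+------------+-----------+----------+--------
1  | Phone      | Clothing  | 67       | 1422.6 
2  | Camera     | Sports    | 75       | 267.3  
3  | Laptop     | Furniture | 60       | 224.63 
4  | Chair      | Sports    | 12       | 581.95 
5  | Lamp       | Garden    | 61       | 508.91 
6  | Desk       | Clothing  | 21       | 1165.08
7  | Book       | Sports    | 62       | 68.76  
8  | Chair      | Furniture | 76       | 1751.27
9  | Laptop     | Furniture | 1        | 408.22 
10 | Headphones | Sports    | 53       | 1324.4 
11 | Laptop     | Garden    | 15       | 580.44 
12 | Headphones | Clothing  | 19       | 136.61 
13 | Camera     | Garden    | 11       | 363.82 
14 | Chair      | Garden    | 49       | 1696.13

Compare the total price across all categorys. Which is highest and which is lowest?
SELECT category, SUM(price)
FROM sales
GROUP BY category
ORDER BY SUM(price)

All groups:
  Sports: 2242.41
  Furniture: 2384.12
  Clothing: 2724.29
  Garden: 3149.30

Highest: Garden (3149.30)
Lowest: Sports (2242.41)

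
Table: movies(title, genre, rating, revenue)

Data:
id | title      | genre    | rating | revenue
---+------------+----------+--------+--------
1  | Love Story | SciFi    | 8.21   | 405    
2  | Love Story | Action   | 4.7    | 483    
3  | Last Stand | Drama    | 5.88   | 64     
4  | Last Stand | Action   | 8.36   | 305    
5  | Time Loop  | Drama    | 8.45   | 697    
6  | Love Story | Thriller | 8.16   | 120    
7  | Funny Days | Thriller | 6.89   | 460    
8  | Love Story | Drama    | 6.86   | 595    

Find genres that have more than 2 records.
SELECT genre, COUNT(*) as cnt
FROM movies
GROUP BY genre
HAVING COUNT(*) > 2

Result:
  Drama: 3

Note: HAVING filters groups after aggregation, WHERE filters rows before.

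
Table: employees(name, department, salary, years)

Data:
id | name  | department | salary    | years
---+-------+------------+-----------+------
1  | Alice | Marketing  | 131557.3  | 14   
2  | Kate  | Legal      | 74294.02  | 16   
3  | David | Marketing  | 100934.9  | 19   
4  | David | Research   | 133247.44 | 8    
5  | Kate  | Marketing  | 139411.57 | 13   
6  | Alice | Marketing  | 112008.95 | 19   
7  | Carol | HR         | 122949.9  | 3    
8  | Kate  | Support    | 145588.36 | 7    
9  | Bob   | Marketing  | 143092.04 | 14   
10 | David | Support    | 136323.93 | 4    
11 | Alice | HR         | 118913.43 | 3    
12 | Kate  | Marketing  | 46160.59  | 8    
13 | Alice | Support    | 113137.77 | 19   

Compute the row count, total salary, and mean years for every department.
SELECT department,
       COUNT(*) as cnt,
       SUM(salary) as total_salary,
       AVG(years) as avg_years
FROM employees
GROUP BY department

Result:
  HR: 2 records, 241863.33 total salary, 3.00 avg years
  Legal: 1 records, 74294.02 total salary, 16.00 avg years
  Marketing: 6 records, 673165.35 total salary, 14.50 avg years
  Research: 1 records, 133247.44 total salary, 8.00 avg years
  Support: 3 records, 395050.06 total salary, 10.00 avg years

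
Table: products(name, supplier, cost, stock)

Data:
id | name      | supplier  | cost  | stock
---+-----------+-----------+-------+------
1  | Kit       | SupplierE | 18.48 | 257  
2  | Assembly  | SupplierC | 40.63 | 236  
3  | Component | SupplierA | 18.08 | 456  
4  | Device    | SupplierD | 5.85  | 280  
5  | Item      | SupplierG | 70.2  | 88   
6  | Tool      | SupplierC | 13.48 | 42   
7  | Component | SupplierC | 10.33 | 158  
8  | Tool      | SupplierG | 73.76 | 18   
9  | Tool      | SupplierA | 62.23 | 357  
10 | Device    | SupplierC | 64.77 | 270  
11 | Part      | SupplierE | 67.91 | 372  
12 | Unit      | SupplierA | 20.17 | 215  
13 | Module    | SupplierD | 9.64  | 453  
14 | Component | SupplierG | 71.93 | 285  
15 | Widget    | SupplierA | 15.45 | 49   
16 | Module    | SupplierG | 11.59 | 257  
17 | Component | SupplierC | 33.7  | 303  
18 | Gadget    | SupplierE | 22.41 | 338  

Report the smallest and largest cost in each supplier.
SELECT supplier, MIN(cost), MAX(cost)
FROM products
GROUP BY supplier

Result:
  SupplierA: min=15.45, max=62.23
  SupplierC: min=10.33, max=64.77
  SupplierD: min=5.85, max=9.64
  SupplierE: min=18.48, max=67.91
  SupplierG: min=11.59, max=73.76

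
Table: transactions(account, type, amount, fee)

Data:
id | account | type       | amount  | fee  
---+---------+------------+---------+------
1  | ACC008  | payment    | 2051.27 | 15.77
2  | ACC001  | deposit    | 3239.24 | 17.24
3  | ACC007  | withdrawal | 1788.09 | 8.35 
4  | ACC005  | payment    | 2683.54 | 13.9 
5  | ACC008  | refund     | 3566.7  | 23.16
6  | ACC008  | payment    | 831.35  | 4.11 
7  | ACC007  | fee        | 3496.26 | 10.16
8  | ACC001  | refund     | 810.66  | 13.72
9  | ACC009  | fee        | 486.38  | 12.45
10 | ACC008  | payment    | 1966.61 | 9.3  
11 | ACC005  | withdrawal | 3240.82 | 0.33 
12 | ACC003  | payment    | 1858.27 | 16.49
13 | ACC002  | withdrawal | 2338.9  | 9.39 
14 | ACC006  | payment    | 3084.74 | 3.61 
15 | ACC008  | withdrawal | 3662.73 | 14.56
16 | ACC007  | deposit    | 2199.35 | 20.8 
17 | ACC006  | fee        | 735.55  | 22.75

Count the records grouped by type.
SELECT type, COUNT(*) as count
FROM transactions
GROUP BY type

Result:
  deposit: 2
  fee: 3
  payment: 6
  refund: 2
  withdrawal: 4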